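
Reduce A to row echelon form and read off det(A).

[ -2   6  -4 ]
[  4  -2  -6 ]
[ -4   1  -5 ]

det(A) = 248

Forward elimination:
R2 <- R2 - (-2)*R1:  [   0   10  -14 ]
R3 <- R3 - (2)*R1:  [   0  -11    3 ]
R3 <- R3 - (-11/10)*R2:  [     0      0  -62/5 ]
Upper-triangular form:
[ -2   6     -4 ]
[  0  10    -14 ]
[  0   0  -62/5 ]
det(A) = (-1)^0 * (-2) * (10) * (-62/5) = 248  (0 row swaps -> sign +1)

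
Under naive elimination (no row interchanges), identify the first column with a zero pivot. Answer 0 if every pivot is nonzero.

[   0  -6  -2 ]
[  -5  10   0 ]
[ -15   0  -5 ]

first zero-pivot column = 1

Naive forward elimination:
Pivot entry (1,1) is zero but row 2 has -5 in column 1 -> naive elimination stops; a row interchange (e.g. R1 <-> R2) would be required here.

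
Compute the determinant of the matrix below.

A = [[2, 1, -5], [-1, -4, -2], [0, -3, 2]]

Forward elimination:
R2 <- R2 - (-1/2)*R1:  [    0  -7/2  -9/2 ]
R3 <- R3 - (6/7)*R2:  [    0     0  41/7 ]
Upper-triangular form:
[ 2     1    -5 ]
[ 0  -7/2  -9/2 ]
[ 0     0  41/7 ]
det(A) = (-1)^0 * (2) * (-7/2) * (41/7) = -41  (0 row swaps -> sign +1)

det(A) = -41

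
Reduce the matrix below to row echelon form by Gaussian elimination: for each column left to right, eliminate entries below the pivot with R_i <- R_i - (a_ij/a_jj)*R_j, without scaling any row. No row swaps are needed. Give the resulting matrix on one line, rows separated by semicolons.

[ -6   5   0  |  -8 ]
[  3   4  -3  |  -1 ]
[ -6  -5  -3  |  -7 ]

Forward elimination:
R2 <- R2 - (-1/2)*R1:  [    0  13/2    -3    -5 ]
R3 <- R3 - (1)*R1:  [   0  -10   -3    1 ]
R3 <- R3 - (-20/13)*R2:  [      0       0  -99/13  -87/13 ]
Row echelon form:
[ -6     5       0  |      -8 ]
[  0  13/2      -3  |      -5 ]
[  0     0  -99/13  |  -87/13 ]

REF = [-6 5 0 -8; 0 13/2 -3 -5; 0 0 -99/13 -87/13]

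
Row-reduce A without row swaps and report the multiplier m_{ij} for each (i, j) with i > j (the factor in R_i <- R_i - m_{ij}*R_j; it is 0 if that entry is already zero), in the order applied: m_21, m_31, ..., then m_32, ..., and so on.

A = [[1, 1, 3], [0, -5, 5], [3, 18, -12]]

Forward elimination:
R2: entry in column 1 is already 0 -> m_{21} = 0 (no row operation needed)
R3 <- R3 - (3)*R1:  [   0   15  -21 ]
R3 <- R3 - (-3)*R2:  [  0   0  -6 ]
Multipliers (in order of application): m_{21} = 0, m_{31} = 3, m_{32} = -3

multipliers: 0, 3, -3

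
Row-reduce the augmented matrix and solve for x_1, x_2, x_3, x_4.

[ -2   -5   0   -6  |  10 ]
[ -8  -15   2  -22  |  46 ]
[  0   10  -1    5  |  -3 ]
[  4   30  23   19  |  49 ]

(-5, 0, 3, 0)

Forward elimination on [A|b]:
R2 <- R2 - (4)*R1:  [ 0  5  2  2  6 ]
R4 <- R4 - (-2)*R1:  [  0  20  23   7  69 ]
R3 <- R3 - (2)*R2:  [   0    0   -5    1  -15 ]
R4 <- R4 - (4)*R2:  [  0   0  15  -1  45 ]
R4 <- R4 - (-3)*R3:  [ 0  0  0  2  0 ]
Row echelon form:
[ -2  -5   0  -6  |   10 ]
[  0   5   2   2  |    6 ]
[  0   0  -5   1  |  -15 ]
[  0   0   0   2  |    0 ]
Back-substitution:
x_4 = (0) / 2 = 0
x_3 = (-15 - (1)*(0)) / -5 = 3
x_2 = (6 - (2)*(3) - (2)*(0)) / 5 = 0
x_1 = (10 - (-5)*(0) - (-6)*(0)) / -2 = -5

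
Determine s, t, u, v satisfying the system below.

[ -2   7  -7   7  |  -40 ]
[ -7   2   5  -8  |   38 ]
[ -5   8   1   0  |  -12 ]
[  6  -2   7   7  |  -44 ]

(-1, -2, -1, -5)

Forward elimination on [A|b]:
R2 <- R2 - (7/2)*R1:  [     0  -45/2   59/2  -65/2    178 ]
R3 <- R3 - (5/2)*R1:  [     0  -19/2   37/2  -35/2     88 ]
R4 <- R4 - (-3)*R1:  [    0    19   -14    28  -164 ]
R3 <- R3 - (19/45)*R2:  [      0       0  272/45   -34/9  578/45 ]
R4 <- R4 - (-38/45)*R2:  [       0        0   491/45      5/9  -616/45 ]
R4 <- R4 - (491/272)*R3:  [      0       0       0    59/8  -295/8 ]
Row echelon form:
[ -2      7      -7      7  |     -40 ]
[  0  -45/2    59/2  -65/2  |     178 ]
[  0      0  272/45  -34/9  |  578/45 ]
[  0      0       0   59/8  |  -295/8 ]
Back-substitution:
v = (-295/8) / (59/8) = -5
u = (578/45 - (-34/9)*(-5)) / (272/45) = -1
t = (178 - (59/2)*(-1) - (-65/2)*(-5)) / (-45/2) = -2
s = (-40 - (7)*(-2) - (-7)*(-1) - (7)*(-5)) / -2 = -1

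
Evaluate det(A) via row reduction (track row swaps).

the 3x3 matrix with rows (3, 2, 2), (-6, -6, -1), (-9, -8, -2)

Forward elimination:
R2 <- R2 - (-2)*R1:  [  0  -2   3 ]
R3 <- R3 - (-3)*R1:  [  0  -2   4 ]
R3 <- R3 - (1)*R2:  [ 0  0  1 ]
Upper-triangular form:
[ 3   2  2 ]
[ 0  -2  3 ]
[ 0   0  1 ]
det(A) = (-1)^0 * (3) * (-2) * (1) = -6  (0 row swaps -> sign +1)

det(A) = -6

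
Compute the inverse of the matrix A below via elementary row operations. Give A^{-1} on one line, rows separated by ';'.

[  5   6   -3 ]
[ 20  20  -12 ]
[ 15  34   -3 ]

inverse = [-29/10 7/10 1/10; 1 -1/4 0; -19/6 2/3 1/6]

Gauss-Jordan on [A | I]:
R1 <- (1/5)*R1:  [    1   6/5  -3/5  |   1/5     0     0 ]
R2 <- R2 - (20)*R1:  [  0  -4   0  |  -4   1   0 ]
R3 <- R3 - (15)*R1:  [  0  16   6  |  -3   0   1 ]
R2 <- (1/-4)*R2:  [    0     1     0  |     1  -1/4     0 ]
R1 <- R1 - (6/5)*R2:  [    1     0  -3/5  |    -1  3/10     0 ]
R3 <- R3 - (16)*R2:  [   0    0    6  |  -19    4    1 ]
R3 <- (1/6)*R3:  [     0      0      1  |  -19/6    2/3    1/6 ]
R1 <- R1 - (-3/5)*R3:  [      1       0       0  |  -29/10    7/10    1/10 ]
Right block of [I | A^{-1}] is the inverse:
[ -29/10  7/10  1/10 ]
[      1  -1/4     0 ]
[  -19/6   2/3   1/6 ]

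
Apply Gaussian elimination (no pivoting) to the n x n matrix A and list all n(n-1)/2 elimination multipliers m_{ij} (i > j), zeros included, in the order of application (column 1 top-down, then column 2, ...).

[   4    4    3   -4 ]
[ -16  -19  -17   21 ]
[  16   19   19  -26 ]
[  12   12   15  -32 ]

multipliers: -4, 4, 3, -1, 0, 3

Forward elimination:
R2 <- R2 - (-4)*R1:  [  0  -3  -5   5 ]
R3 <- R3 - (4)*R1:  [   0    3    7  -10 ]
R4 <- R4 - (3)*R1:  [   0    0    6  -20 ]
R3 <- R3 - (-1)*R2:  [  0   0   2  -5 ]
R4: entry in column 2 is already 0 -> m_{42} = 0 (no row operation needed)
R4 <- R4 - (3)*R3:  [  0   0   0  -5 ]
Multipliers (in order of application): m_{21} = -4, m_{31} = 4, m_{41} = 3, m_{32} = -1, m_{42} = 0, m_{43} = 3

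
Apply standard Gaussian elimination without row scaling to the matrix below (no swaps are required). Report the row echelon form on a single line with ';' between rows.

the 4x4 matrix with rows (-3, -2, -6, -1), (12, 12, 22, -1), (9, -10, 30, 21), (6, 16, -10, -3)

Forward elimination:
R2 <- R2 - (-4)*R1:  [  0   4  -2  -5 ]
R3 <- R3 - (-3)*R1:  [   0  -16   12   18 ]
R4 <- R4 - (-2)*R1:  [   0   12  -22   -5 ]
R3 <- R3 - (-4)*R2:  [  0   0   4  -2 ]
R4 <- R4 - (3)*R2:  [   0    0  -16   10 ]
R4 <- R4 - (-4)*R3:  [ 0  0  0  2 ]
Row echelon form:
[ -3  -2  -6  -1 ]
[  0   4  -2  -5 ]
[  0   0   4  -2 ]
[  0   0   0   2 ]

REF = [-3 -2 -6 -1; 0 4 -2 -5; 0 0 4 -2; 0 0 0 2]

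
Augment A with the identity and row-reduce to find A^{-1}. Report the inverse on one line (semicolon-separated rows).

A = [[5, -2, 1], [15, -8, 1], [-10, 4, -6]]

inverse = [11/10 -1/5 3/20; 2 -1/2 1/4; -1/2 0 -1/4]

Gauss-Jordan on [A | I]:
R1 <- (1/5)*R1:  [    1  -2/5   1/5  |   1/5     0     0 ]
R2 <- R2 - (15)*R1:  [  0  -2  -2  |  -3   1   0 ]
R3 <- R3 - (-10)*R1:  [  0   0  -4  |   2   0   1 ]
R2 <- (1/-2)*R2:  [    0     1     1  |   3/2  -1/2     0 ]
R1 <- R1 - (-2/5)*R2:  [    1     0   3/5  |   4/5  -1/5     0 ]
R3 <- (1/-4)*R3:  [    0     0     1  |  -1/2     0  -1/4 ]
R1 <- R1 - (3/5)*R3:  [     1      0      0  |  11/10   -1/5   3/20 ]
R2 <- R2 - (1)*R3:  [    0     1     0  |     2  -1/2   1/4 ]
Right block of [I | A^{-1}] is the inverse:
[ 11/10  -1/5  3/20 ]
[     2  -1/2   1/4 ]
[  -1/2     0  -1/4 ]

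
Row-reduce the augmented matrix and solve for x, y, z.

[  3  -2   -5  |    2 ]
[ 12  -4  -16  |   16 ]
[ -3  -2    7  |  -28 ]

Forward elimination on [A|b]:
R2 <- R2 - (4)*R1:  [ 0  4  4  8 ]
R3 <- R3 - (-1)*R1:  [   0   -4    2  -26 ]
R3 <- R3 - (-1)*R2:  [   0    0    6  -18 ]
Row echelon form:
[ 3  -2  -5  |    2 ]
[ 0   4   4  |    8 ]
[ 0   0   6  |  -18 ]
Back-substitution:
z = (-18) / 6 = -3
y = (8 - (4)*(-3)) / 4 = 5
x = (2 - (-2)*(5) - (-5)*(-3)) / 3 = -1

(-1, 5, -3)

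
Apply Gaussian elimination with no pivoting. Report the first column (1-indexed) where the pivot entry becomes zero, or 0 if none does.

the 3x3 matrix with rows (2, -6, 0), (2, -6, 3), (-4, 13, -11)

first zero-pivot column = 2

Naive forward elimination:
R2 <- R2 - (1)*R1:  [ 0  0  3 ]
R3 <- R3 - (-2)*R1:  [   0    1  -11 ]
Matrix at this point:
[ 2  -6    0 ]
[ 0   0    3 ]
[ 0   1  -11 ]
Pivot entry (2,2) is zero but row 3 has 1 in column 2 -> naive elimination stops; a row interchange (e.g. R2 <-> R3) would be required here.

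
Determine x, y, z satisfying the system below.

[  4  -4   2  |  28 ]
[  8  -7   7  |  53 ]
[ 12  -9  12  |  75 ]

(4, -3, 0)

Forward elimination on [A|b]:
R2 <- R2 - (2)*R1:  [  0   1   3  -3 ]
R3 <- R3 - (3)*R1:  [  0   3   6  -9 ]
R3 <- R3 - (3)*R2:  [  0   0  -3   0 ]
Row echelon form:
[ 4  -4   2  |  28 ]
[ 0   1   3  |  -3 ]
[ 0   0  -3  |   0 ]
Back-substitution:
z = (0) / -3 = 0
y = (-3 - (3)*(0)) / 1 = -3
x = (28 - (-4)*(-3) - (2)*(0)) / 4 = 4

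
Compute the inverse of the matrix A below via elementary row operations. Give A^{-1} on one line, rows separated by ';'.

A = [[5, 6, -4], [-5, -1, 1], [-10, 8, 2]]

Gauss-Jordan on [A | I]:
R1 <- (1/5)*R1:  [    1   6/5  -4/5  |   1/5     0     0 ]
R2 <- R2 - (-5)*R1:  [  0   5  -3  |   1   1   0 ]
R3 <- R3 - (-10)*R1:  [  0  20  -6  |   2   0   1 ]
R2 <- (1/5)*R2:  [    0     1  -3/5  |   1/5   1/5     0 ]
R1 <- R1 - (6/5)*R2:  [     1      0  -2/25  |  -1/25  -6/25      0 ]
R3 <- R3 - (20)*R2:  [  0   0   6  |  -2  -4   1 ]
R3 <- (1/6)*R3:  [    0     0     1  |  -1/3  -2/3   1/6 ]
R1 <- R1 - (-2/25)*R3:  [      1       0       0  |   -1/15  -22/75    1/75 ]
R2 <- R2 - (-3/5)*R3:  [    0     1     0  |     0  -1/5  1/10 ]
Right block of [I | A^{-1}] is the inverse:
[ -1/15  -22/75  1/75 ]
[     0    -1/5  1/10 ]
[  -1/3    -2/3   1/6 ]

inverse = [-1/15 -22/75 1/75; 0 -1/5 1/10; -1/3 -2/3 1/6]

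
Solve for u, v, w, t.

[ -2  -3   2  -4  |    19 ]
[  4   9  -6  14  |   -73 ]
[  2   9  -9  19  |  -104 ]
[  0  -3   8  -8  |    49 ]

Forward elimination on [A|b]:
R2 <- R2 - (-2)*R1:  [   0    3   -2    6  -35 ]
R3 <- R3 - (-1)*R1:  [   0    6   -7   15  -85 ]
R3 <- R3 - (2)*R2:  [   0    0   -3    3  -15 ]
R4 <- R4 - (-1)*R2:  [  0   0   6  -2  14 ]
R4 <- R4 - (-2)*R3:  [   0    0    0    4  -16 ]
Row echelon form:
[ -2  -3   2  -4  |   19 ]
[  0   3  -2   6  |  -35 ]
[  0   0  -3   3  |  -15 ]
[  0   0   0   4  |  -16 ]
Back-substitution:
t = (-16) / 4 = -4
w = (-15 - (3)*(-4)) / -3 = 1
v = (-35 - (-2)*(1) - (6)*(-4)) / 3 = -3
u = (19 - (-3)*(-3) - (2)*(1) - (-4)*(-4)) / -2 = 4

(4, -3, 1, -4)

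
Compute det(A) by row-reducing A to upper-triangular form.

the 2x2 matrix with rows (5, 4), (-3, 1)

Forward elimination:
R2 <- R2 - (-3/5)*R1:  [    0  17/5 ]
Upper-triangular form:
[ 5     4 ]
[ 0  17/5 ]
det(A) = (-1)^0 * (5) * (17/5) = 17  (0 row swaps -> sign +1)

det(A) = 17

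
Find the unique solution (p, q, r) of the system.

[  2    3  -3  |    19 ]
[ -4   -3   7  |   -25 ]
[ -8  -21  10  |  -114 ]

(5, 4, 1)

Forward elimination on [A|b]:
R2 <- R2 - (-2)*R1:  [  0   3   1  13 ]
R3 <- R3 - (-4)*R1:  [   0   -9   -2  -38 ]
R3 <- R3 - (-3)*R2:  [ 0  0  1  1 ]
Row echelon form:
[ 2  3  -3  |  19 ]
[ 0  3   1  |  13 ]
[ 0  0   1  |   1 ]
Back-substitution:
r = (1) / 1 = 1
q = (13 - (1)*(1)) / 3 = 4
p = (19 - (3)*(4) - (-3)*(1)) / 2 = 5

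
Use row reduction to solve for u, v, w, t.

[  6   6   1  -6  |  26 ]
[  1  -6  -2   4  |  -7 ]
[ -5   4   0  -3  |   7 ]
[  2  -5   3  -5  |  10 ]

Forward elimination on [A|b]:
R2 <- R2 - (1/6)*R1:  [     0     -7  -13/6      5  -34/3 ]
R3 <- R3 - (-5/6)*R1:  [    0     9   5/6    -8  86/3 ]
R4 <- R4 - (1/3)*R1:  [   0   -7  8/3   -3  4/3 ]
R3 <- R3 - (-9/7)*R2:  [      0       0  -41/21   -11/7  296/21 ]
R4 <- R4 - (1)*R2:  [    0     0  29/6    -8  38/3 ]
R4 <- R4 - (-203/82)*R3:  [       0        0        0  -975/82  1950/41 ]
Row echelon form:
[ 6   6       1       -6  |       26 ]
[ 0  -7   -13/6        5  |    -34/3 ]
[ 0   0  -41/21    -11/7  |   296/21 ]
[ 0   0       0  -975/82  |  1950/41 ]
Back-substitution:
t = (1950/41) / (-975/82) = -4
w = (296/21 - (-11/7)*(-4)) / (-41/21) = -4
v = (-34/3 - (-13/6)*(-4) - (5)*(-4)) / -7 = 0
u = (26 - (6)*(0) - (1)*(-4) - (-6)*(-4)) / 6 = 1

(1, 0, -4, -4)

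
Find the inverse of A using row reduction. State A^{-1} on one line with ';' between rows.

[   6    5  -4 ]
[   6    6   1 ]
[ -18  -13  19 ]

inverse = [-127/18 43/18 -29/18; 22/3 -7/3 5/3; -5/3 2/3 -1/3]

Gauss-Jordan on [A | I]:
R1 <- (1/6)*R1:  [    1   5/6  -2/3  |   1/6     0     0 ]
R2 <- R2 - (6)*R1:  [  0   1   5  |  -1   1   0 ]
R3 <- R3 - (-18)*R1:  [ 0  2  7  |  3  0  1 ]
R1 <- R1 - (5/6)*R2:  [     1      0  -29/6  |      1   -5/6      0 ]
R3 <- R3 - (2)*R2:  [  0   0  -3  |   5  -2   1 ]
R3 <- (1/-3)*R3:  [    0     0     1  |  -5/3   2/3  -1/3 ]
R1 <- R1 - (-29/6)*R3:  [       1        0        0  |  -127/18    43/18   -29/18 ]
R2 <- R2 - (5)*R3:  [    0     1     0  |  22/3  -7/3   5/3 ]
Right block of [I | A^{-1}] is the inverse:
[ -127/18  43/18  -29/18 ]
[    22/3   -7/3     5/3 ]
[    -5/3    2/3    -1/3 ]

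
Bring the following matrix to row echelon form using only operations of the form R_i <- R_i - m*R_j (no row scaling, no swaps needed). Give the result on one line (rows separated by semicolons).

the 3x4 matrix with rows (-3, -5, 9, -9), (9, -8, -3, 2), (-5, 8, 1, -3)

Forward elimination:
R2 <- R2 - (-3)*R1:  [   0  -23   24  -25 ]
R3 <- R3 - (5/3)*R1:  [    0  49/3   -14    12 ]
R3 <- R3 - (-49/69)*R2:  [       0        0    70/23  -397/69 ]
Row echelon form:
[ -3   -5      9       -9 ]
[  0  -23     24      -25 ]
[  0    0  70/23  -397/69 ]

REF = [-3 -5 9 -9; 0 -23 24 -25; 0 0 70/23 -397/69]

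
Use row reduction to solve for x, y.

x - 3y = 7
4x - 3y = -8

(-5, -4)

Forward elimination on [A|b]:
R2 <- R2 - (4)*R1:  [   0    9  -36 ]
Row echelon form:
[ 1  -3  |    7 ]
[ 0   9  |  -36 ]
Back-substitution:
y = (-36) / 9 = -4
x = (7 - (-3)*(-4)) / 1 = -5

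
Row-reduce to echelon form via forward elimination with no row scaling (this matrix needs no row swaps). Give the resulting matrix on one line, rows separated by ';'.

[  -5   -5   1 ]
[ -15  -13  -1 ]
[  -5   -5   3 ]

REF = [-5 -5 1; 0 2 -4; 0 0 2]

Forward elimination:
R2 <- R2 - (3)*R1:  [  0   2  -4 ]
R3 <- R3 - (1)*R1:  [ 0  0  2 ]
Row echelon form:
[ -5  -5   1 ]
[  0   2  -4 ]
[  0   0   2 ]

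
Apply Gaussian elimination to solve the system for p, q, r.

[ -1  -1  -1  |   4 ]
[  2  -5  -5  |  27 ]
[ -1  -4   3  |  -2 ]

(1, -2, -3)

Forward elimination on [A|b]:
R2 <- R2 - (-2)*R1:  [  0  -7  -7  35 ]
R3 <- R3 - (1)*R1:  [  0  -3   4  -6 ]
R3 <- R3 - (3/7)*R2:  [   0    0    7  -21 ]
Row echelon form:
[ -1  -1  -1  |    4 ]
[  0  -7  -7  |   35 ]
[  0   0   7  |  -21 ]
Back-substitution:
r = (-21) / 7 = -3
q = (35 - (-7)*(-3)) / -7 = -2
p = (4 - (-1)*(-2) - (-1)*(-3)) / -1 = 1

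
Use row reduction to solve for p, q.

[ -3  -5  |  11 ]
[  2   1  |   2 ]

Forward elimination on [A|b]:
R2 <- R2 - (-2/3)*R1:  [    0  -7/3  28/3 ]
Row echelon form:
[ -3    -5  |    11 ]
[  0  -7/3  |  28/3 ]
Back-substitution:
q = (28/3) / (-7/3) = -4
p = (11 - (-5)*(-4)) / -3 = 3

(3, -4)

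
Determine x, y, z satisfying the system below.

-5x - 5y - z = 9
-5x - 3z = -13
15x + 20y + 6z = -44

Forward elimination on [A|b]:
R2 <- R2 - (1)*R1:  [   0    5   -2  -22 ]
R3 <- R3 - (-3)*R1:  [   0    5    3  -17 ]
R3 <- R3 - (1)*R2:  [ 0  0  5  5 ]
Row echelon form:
[ -5  -5  -1  |    9 ]
[  0   5  -2  |  -22 ]
[  0   0   5  |    5 ]
Back-substitution:
z = (5) / 5 = 1
y = (-22 - (-2)*(1)) / 5 = -4
x = (9 - (-5)*(-4) - (-1)*(1)) / -5 = 2

(2, -4, 1)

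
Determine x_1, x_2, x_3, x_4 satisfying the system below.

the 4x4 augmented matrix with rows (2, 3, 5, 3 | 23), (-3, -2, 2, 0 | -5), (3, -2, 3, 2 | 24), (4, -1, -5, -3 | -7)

Forward elimination on [A|b]:
R2 <- R2 - (-3/2)*R1:  [    0   5/2  19/2   9/2  59/2 ]
R3 <- R3 - (3/2)*R1:  [     0  -13/2   -9/2   -5/2  -21/2 ]
R4 <- R4 - (2)*R1:  [   0   -7  -15   -9  -53 ]
R3 <- R3 - (-13/5)*R2:  [     0      0  101/5   46/5  331/5 ]
R4 <- R4 - (-14/5)*R2:  [     0      0   58/5   18/5  148/5 ]
R4 <- R4 - (58/101)*R3:  [        0         0         0  -170/101  -850/101 ]
Row echelon form:
[ 2    3      5         3  |        23 ]
[ 0  5/2   19/2       9/2  |      59/2 ]
[ 0    0  101/5      46/5  |     331/5 ]
[ 0    0      0  -170/101  |  -850/101 ]
Back-substitution:
x_4 = (-850/101) / (-170/101) = 5
x_3 = (331/5 - (46/5)*(5)) / (101/5) = 1
x_2 = (59/2 - (19/2)*(1) - (9/2)*(5)) / (5/2) = -1
x_1 = (23 - (3)*(-1) - (5)*(1) - (3)*(5)) / 2 = 3

(3, -1, 1, 5)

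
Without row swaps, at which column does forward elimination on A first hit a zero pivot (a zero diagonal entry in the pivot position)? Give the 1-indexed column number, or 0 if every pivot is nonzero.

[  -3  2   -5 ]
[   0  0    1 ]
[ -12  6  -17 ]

Naive forward elimination:
R3 <- R3 - (4)*R1:  [  0  -2   3 ]
Matrix at this point:
[ -3   2  -5 ]
[  0   0   1 ]
[  0  -2   3 ]
Pivot entry (2,2) is zero but row 3 has -2 in column 2 -> naive elimination stops; a row interchange (e.g. R2 <-> R3) would be required here.

first zero-pivot column = 2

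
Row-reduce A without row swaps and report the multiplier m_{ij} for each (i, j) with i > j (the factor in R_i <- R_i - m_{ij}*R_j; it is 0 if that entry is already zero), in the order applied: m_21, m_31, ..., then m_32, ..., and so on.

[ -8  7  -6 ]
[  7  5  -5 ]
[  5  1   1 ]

Forward elimination:
R2 <- R2 - (-7/8)*R1:  [     0   89/8  -41/4 ]
R3 <- R3 - (-5/8)*R1:  [     0   43/8  -11/4 ]
R3 <- R3 - (43/89)*R2:  [      0       0  196/89 ]
Multipliers (in order of application): m_{21} = -7/8, m_{31} = -5/8, m_{32} = 43/89

multipliers: -7/8, -5/8, 43/89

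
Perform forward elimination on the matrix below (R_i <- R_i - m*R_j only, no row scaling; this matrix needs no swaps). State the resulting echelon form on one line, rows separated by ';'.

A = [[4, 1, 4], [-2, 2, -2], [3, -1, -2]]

REF = [4 1 4; 0 5/2 0; 0 0 -5]

Forward elimination:
R2 <- R2 - (-1/2)*R1:  [   0  5/2    0 ]
R3 <- R3 - (3/4)*R1:  [    0  -7/4    -5 ]
R3 <- R3 - (-7/10)*R2:  [  0   0  -5 ]
Row echelon form:
[ 4    1   4 ]
[ 0  5/2   0 ]
[ 0    0  -5 ]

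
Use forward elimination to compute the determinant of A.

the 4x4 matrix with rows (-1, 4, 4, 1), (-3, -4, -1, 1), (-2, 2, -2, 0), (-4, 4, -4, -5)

Forward elimination:
R2 <- R2 - (3)*R1:  [   0  -16  -13   -2 ]
R3 <- R3 - (2)*R1:  [   0   -6  -10   -2 ]
R4 <- R4 - (4)*R1:  [   0  -12  -20   -9 ]
R3 <- R3 - (3/8)*R2:  [     0      0  -41/8   -5/4 ]
R4 <- R4 - (3/4)*R2:  [     0      0  -41/4  -15/2 ]
R4 <- R4 - (2)*R3:  [  0   0   0  -5 ]
Upper-triangular form:
[ -1    4      4     1 ]
[  0  -16    -13    -2 ]
[  0    0  -41/8  -5/4 ]
[  0    0      0    -5 ]
det(A) = (-1)^0 * (-1) * (-16) * (-41/8) * (-5) = 410  (0 row swaps -> sign +1)

det(A) = 410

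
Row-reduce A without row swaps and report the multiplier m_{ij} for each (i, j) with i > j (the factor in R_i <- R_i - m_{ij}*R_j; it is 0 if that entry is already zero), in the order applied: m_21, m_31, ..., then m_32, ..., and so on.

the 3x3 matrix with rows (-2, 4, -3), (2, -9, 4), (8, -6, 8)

Forward elimination:
R2 <- R2 - (-1)*R1:  [  0  -5   1 ]
R3 <- R3 - (-4)*R1:  [  0  10  -4 ]
R3 <- R3 - (-2)*R2:  [  0   0  -2 ]
Multipliers (in order of application): m_{21} = -1, m_{31} = -4, m_{32} = -2

multipliers: -1, -4, -2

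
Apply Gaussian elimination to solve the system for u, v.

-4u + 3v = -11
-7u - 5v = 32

(-1, -5)

Forward elimination on [A|b]:
R2 <- R2 - (7/4)*R1:  [     0  -41/4  205/4 ]
Row echelon form:
[ -4      3  |    -11 ]
[  0  -41/4  |  205/4 ]
Back-substitution:
v = (205/4) / (-41/4) = -5
u = (-11 - (3)*(-5)) / -4 = -1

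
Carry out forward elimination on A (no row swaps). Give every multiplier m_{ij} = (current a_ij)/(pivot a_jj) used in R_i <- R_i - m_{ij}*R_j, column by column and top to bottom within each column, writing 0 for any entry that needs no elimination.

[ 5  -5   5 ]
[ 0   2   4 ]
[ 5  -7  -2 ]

multipliers: 0, 1, -1

Forward elimination:
R2: entry in column 1 is already 0 -> m_{21} = 0 (no row operation needed)
R3 <- R3 - (1)*R1:  [  0  -2  -7 ]
R3 <- R3 - (-1)*R2:  [  0   0  -3 ]
Multipliers (in order of application): m_{21} = 0, m_{31} = 1, m_{32} = -1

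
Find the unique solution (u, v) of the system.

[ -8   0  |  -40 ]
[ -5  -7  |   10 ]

Forward elimination on [A|b]:
R2 <- R2 - (5/8)*R1:  [  0  -7  35 ]
Row echelon form:
[ -8   0  |  -40 ]
[  0  -7  |   35 ]
Back-substitution:
v = (35) / -7 = -5
u = (-40) / -8 = 5

(5, -5)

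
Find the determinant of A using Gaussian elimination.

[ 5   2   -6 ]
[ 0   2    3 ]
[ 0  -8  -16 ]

det(A) = -40

Forward elimination:
R3 <- R3 - (-4)*R2:  [  0   0  -4 ]
Upper-triangular form:
[ 5  2  -6 ]
[ 0  2   3 ]
[ 0  0  -4 ]
det(A) = (-1)^0 * (5) * (2) * (-4) = -40  (0 row swaps -> sign +1)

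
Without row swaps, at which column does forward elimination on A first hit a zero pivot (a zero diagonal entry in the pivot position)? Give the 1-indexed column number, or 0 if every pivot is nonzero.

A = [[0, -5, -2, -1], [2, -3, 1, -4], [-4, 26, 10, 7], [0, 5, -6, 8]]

first zero-pivot column = 1

Naive forward elimination:
Pivot entry (1,1) is zero but row 2 has 2 in column 1 -> naive elimination stops; a row interchange (e.g. R1 <-> R2) would be required here.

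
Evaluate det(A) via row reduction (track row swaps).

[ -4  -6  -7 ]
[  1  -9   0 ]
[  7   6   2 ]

det(A) = -399

Forward elimination:
R2 <- R2 - (-1/4)*R1:  [     0  -21/2   -7/4 ]
R3 <- R3 - (-7/4)*R1:  [     0   -9/2  -41/4 ]
R3 <- R3 - (3/7)*R2:  [     0      0  -19/2 ]
Upper-triangular form:
[ -4     -6     -7 ]
[  0  -21/2   -7/4 ]
[  0      0  -19/2 ]
det(A) = (-1)^0 * (-4) * (-21/2) * (-19/2) = -399  (0 row swaps -> sign +1)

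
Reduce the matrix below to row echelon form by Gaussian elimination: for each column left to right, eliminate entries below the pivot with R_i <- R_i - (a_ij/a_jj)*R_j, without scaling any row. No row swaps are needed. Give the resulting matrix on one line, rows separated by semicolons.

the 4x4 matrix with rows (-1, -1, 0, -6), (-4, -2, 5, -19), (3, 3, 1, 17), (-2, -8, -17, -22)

REF = [-1 -1 0 -6; 0 2 5 5; 0 0 1 -1; 0 0 0 3]

Forward elimination:
R2 <- R2 - (4)*R1:  [ 0  2  5  5 ]
R3 <- R3 - (-3)*R1:  [  0   0   1  -1 ]
R4 <- R4 - (2)*R1:  [   0   -6  -17  -10 ]
R4 <- R4 - (-3)*R2:  [  0   0  -2   5 ]
R4 <- R4 - (-2)*R3:  [ 0  0  0  3 ]
Row echelon form:
[ -1  -1  0  -6 ]
[  0   2  5   5 ]
[  0   0  1  -1 ]
[  0   0  0   3 ]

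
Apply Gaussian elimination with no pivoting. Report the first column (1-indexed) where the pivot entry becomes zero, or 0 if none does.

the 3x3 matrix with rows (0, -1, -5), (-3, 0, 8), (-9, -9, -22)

first zero-pivot column = 1

Naive forward elimination:
Pivot entry (1,1) is zero but row 2 has -3 in column 1 -> naive elimination stops; a row interchange (e.g. R1 <-> R2) would be required here.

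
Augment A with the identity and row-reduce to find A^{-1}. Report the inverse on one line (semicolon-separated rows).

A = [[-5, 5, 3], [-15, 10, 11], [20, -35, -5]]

Gauss-Jordan on [A | I]:
R1 <- (1/-5)*R1:  [    1    -1  -3/5  |  -1/5     0     0 ]
R2 <- R2 - (-15)*R1:  [  0  -5   2  |  -3   1   0 ]
R3 <- R3 - (20)*R1:  [   0  -15    7  |    4    0    1 ]
R2 <- (1/-5)*R2:  [    0     1  -2/5  |   3/5  -1/5     0 ]
R1 <- R1 - (-1)*R2:  [    1     0    -1  |   2/5  -1/5     0 ]
R3 <- R3 - (-15)*R2:  [  0   0   1  |  13  -3   1 ]
R1 <- R1 - (-1)*R3:  [     1      0      0  |   67/5  -16/5      1 ]
R2 <- R2 - (-2/5)*R3:  [    0     1     0  |  29/5  -7/5   2/5 ]
Right block of [I | A^{-1}] is the inverse:
[ 67/5  -16/5    1 ]
[ 29/5   -7/5  2/5 ]
[   13     -3    1 ]

inverse = [67/5 -16/5 1; 29/5 -7/5 2/5; 13 -3 1]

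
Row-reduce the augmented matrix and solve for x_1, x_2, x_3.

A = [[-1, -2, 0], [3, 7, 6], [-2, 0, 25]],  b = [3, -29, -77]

(1, -2, -3)

Forward elimination on [A|b]:
R2 <- R2 - (-3)*R1:  [   0    1    6  -20 ]
R3 <- R3 - (2)*R1:  [   0    4   25  -83 ]
R3 <- R3 - (4)*R2:  [  0   0   1  -3 ]
Row echelon form:
[ -1  -2  0  |    3 ]
[  0   1  6  |  -20 ]
[  0   0  1  |   -3 ]
Back-substitution:
x_3 = (-3) / 1 = -3
x_2 = (-20 - (6)*(-3)) / 1 = -2
x_1 = (3 - (-2)*(-2)) / -1 = 1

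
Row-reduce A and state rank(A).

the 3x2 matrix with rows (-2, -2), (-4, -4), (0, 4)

rank(A) = 2

Row reduction:
R2 <- R2 - (2)*R1:  [ 0  0 ]
R2 <-> R3   (pivot in column 2 was zero)
[ -2  -2 ]
[  0   4 ]
[  0   0 ]
Row echelon form:
[ -2  -2 ]
[  0   4 ]
[  0   0 ]
Nonzero rows / pivot columns: 2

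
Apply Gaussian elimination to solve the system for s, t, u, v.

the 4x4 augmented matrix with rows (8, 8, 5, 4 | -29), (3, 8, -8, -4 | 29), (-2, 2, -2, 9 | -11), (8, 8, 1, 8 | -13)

Forward elimination on [A|b]:
R2 <- R2 - (3/8)*R1:  [     0      5  -79/8  -11/2  319/8 ]
R3 <- R3 - (-1/4)*R1:  [     0      4   -3/4     10  -73/4 ]
R4 <- R4 - (1)*R1:  [  0   0  -4   4  16 ]
R3 <- R3 - (4/5)*R2:  [        0         0    143/20      72/5  -1003/20 ]
R4 <- R4 - (-80/143)*R3:  [         0          0          0   1724/143  -1724/143 ]
Row echelon form:
[ 8  8       5         4  |        -29 ]
[ 0  5   -79/8     -11/2  |      319/8 ]
[ 0  0  143/20      72/5  |   -1003/20 ]
[ 0  0       0  1724/143  |  -1724/143 ]
Back-substitution:
v = (-1724/143) / (1724/143) = -1
u = (-1003/20 - (72/5)*(-1)) / (143/20) = -5
t = (319/8 - (-79/8)*(-5) - (-11/2)*(-1)) / 5 = -3
s = (-29 - (8)*(-3) - (5)*(-5) - (4)*(-1)) / 8 = 3

(3, -3, -5, -1)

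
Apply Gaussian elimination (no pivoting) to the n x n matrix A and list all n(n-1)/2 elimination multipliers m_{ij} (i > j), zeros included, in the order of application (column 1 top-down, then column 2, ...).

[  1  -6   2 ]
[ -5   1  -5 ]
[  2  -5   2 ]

Forward elimination:
R2 <- R2 - (-5)*R1:  [   0  -29    5 ]
R3 <- R3 - (2)*R1:  [  0   7  -2 ]
R3 <- R3 - (-7/29)*R2:  [      0       0  -23/29 ]
Multipliers (in order of application): m_{21} = -5, m_{31} = 2, m_{32} = -7/29

multipliers: -5, 2, -7/29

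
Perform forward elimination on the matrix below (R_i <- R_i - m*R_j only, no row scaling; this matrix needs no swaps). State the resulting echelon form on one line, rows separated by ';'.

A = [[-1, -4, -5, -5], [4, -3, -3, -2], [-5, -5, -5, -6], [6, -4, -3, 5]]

REF = [-1 -4 -5 -5; 0 -19 -23 -22; 0 0 35/19 31/19; 0 0 0 232/35]

Forward elimination:
R2 <- R2 - (-4)*R1:  [   0  -19  -23  -22 ]
R3 <- R3 - (5)*R1:  [  0  15  20  19 ]
R4 <- R4 - (-6)*R1:  [   0  -28  -33  -25 ]
R3 <- R3 - (-15/19)*R2:  [     0      0  35/19  31/19 ]
R4 <- R4 - (28/19)*R2:  [      0       0   17/19  141/19 ]
R4 <- R4 - (17/35)*R3:  [      0       0       0  232/35 ]
Row echelon form:
[ -1   -4     -5      -5 ]
[  0  -19    -23     -22 ]
[  0    0  35/19   31/19 ]
[  0    0      0  232/35 ]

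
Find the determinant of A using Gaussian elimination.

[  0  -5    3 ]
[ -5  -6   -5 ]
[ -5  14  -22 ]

Forward elimination:
R1 <-> R2   (pivot in column 1 was zero)
[ -5  -6   -5 ]
[  0  -5    3 ]
[ -5  14  -22 ]
R3 <- R3 - (1)*R1:  [   0   20  -17 ]
R3 <- R3 - (-4)*R2:  [  0   0  -5 ]
Upper-triangular form:
[ -5  -6  -5 ]
[  0  -5   3 ]
[  0   0  -5 ]
det(A) = (-1)^1 * (-5) * (-5) * (-5) = 125  (1 row swap -> sign -1)

det(A) = 125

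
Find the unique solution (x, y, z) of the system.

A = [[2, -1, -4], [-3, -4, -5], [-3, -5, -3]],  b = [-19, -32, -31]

Forward elimination on [A|b]:
R2 <- R2 - (-3/2)*R1:  [      0   -11/2     -11  -121/2 ]
R3 <- R3 - (-3/2)*R1:  [      0   -13/2      -9  -119/2 ]
R3 <- R3 - (13/11)*R2:  [  0   0   4  12 ]
Row echelon form:
[ 2     -1   -4  |     -19 ]
[ 0  -11/2  -11  |  -121/2 ]
[ 0      0    4  |      12 ]
Back-substitution:
z = (12) / 4 = 3
y = (-121/2 - (-11)*(3)) / (-11/2) = 5
x = (-19 - (-1)*(5) - (-4)*(3)) / 2 = -1

(-1, 5, 3)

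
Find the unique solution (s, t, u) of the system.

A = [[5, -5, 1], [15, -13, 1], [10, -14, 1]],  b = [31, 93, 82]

Forward elimination on [A|b]:
R2 <- R2 - (3)*R1:  [  0   2  -2   0 ]
R3 <- R3 - (2)*R1:  [  0  -4  -1  20 ]
R3 <- R3 - (-2)*R2:  [  0   0  -5  20 ]
Row echelon form:
[ 5  -5   1  |  31 ]
[ 0   2  -2  |   0 ]
[ 0   0  -5  |  20 ]
Back-substitution:
u = (20) / -5 = -4
t = (0 - (-2)*(-4)) / 2 = -4
s = (31 - (-5)*(-4) - (1)*(-4)) / 5 = 3

(3, -4, -4)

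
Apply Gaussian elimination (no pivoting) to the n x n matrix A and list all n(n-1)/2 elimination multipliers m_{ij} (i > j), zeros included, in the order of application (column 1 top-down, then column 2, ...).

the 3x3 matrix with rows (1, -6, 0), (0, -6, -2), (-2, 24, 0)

Forward elimination:
R2: entry in column 1 is already 0 -> m_{21} = 0 (no row operation needed)
R3 <- R3 - (-2)*R1:  [  0  12   0 ]
R3 <- R3 - (-2)*R2:  [  0   0  -4 ]
Multipliers (in order of application): m_{21} = 0, m_{31} = -2, m_{32} = -2

multipliers: 0, -2, -2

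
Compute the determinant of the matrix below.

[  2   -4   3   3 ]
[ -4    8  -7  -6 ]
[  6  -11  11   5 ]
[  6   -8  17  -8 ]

det(A) = -2

Forward elimination:
R2 <- R2 - (-2)*R1:  [  0   0  -1   0 ]
R3 <- R3 - (3)*R1:  [  0   1   2  -4 ]
R4 <- R4 - (3)*R1:  [   0    4    8  -17 ]
R2 <-> R3   (pivot in column 2 was zero)
[ 2  -4   3    3 ]
[ 0   1   2   -4 ]
[ 0   0  -1    0 ]
[ 0   4   8  -17 ]
R4 <- R4 - (4)*R2:  [  0   0   0  -1 ]
Upper-triangular form:
[ 2  -4   3   3 ]
[ 0   1   2  -4 ]
[ 0   0  -1   0 ]
[ 0   0   0  -1 ]
det(A) = (-1)^1 * (2) * (1) * (-1) * (-1) = -2  (1 row swap -> sign -1)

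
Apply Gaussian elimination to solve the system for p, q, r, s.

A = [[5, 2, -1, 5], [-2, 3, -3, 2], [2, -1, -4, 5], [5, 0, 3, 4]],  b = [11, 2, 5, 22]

Forward elimination on [A|b]:
R2 <- R2 - (-2/5)*R1:  [     0   19/5  -17/5      4   32/5 ]
R3 <- R3 - (2/5)*R1:  [     0   -9/5  -18/5      3    3/5 ]
R4 <- R4 - (1)*R1:  [  0  -2   4  -1  11 ]
R3 <- R3 - (-9/19)*R2:  [      0       0  -99/19   93/19   69/19 ]
R4 <- R4 - (-10/19)*R2:  [      0       0   42/19   21/19  273/19 ]
R4 <- R4 - (-14/33)*R3:  [      0       0       0   35/11  175/11 ]
Row echelon form:
[ 5     2      -1      5  |      11 ]
[ 0  19/5   -17/5      4  |    32/5 ]
[ 0     0  -99/19  93/19  |   69/19 ]
[ 0     0       0  35/11  |  175/11 ]
Back-substitution:
s = (175/11) / (35/11) = 5
r = (69/19 - (93/19)*(5)) / (-99/19) = 4
q = (32/5 - (-17/5)*(4) - (4)*(5)) / (19/5) = 0
p = (11 - (2)*(0) - (-1)*(4) - (5)*(5)) / 5 = -2

(-2, 0, 4, 5)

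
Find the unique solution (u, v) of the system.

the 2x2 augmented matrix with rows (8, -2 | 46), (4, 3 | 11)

(5, -3)

Forward elimination on [A|b]:
R2 <- R2 - (1/2)*R1:  [   0    4  -12 ]
Row echelon form:
[ 8  -2  |   46 ]
[ 0   4  |  -12 ]
Back-substitution:
v = (-12) / 4 = -3
u = (46 - (-2)*(-3)) / 8 = 5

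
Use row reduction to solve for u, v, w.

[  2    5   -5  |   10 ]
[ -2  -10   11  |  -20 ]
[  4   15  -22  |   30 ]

Forward elimination on [A|b]:
R2 <- R2 - (-1)*R1:  [   0   -5    6  -10 ]
R3 <- R3 - (2)*R1:  [   0    5  -12   10 ]
R3 <- R3 - (-1)*R2:  [  0   0  -6   0 ]
Row echelon form:
[ 2   5  -5  |   10 ]
[ 0  -5   6  |  -10 ]
[ 0   0  -6  |    0 ]
Back-substitution:
w = (0) / -6 = 0
v = (-10 - (6)*(0)) / -5 = 2
u = (10 - (5)*(2) - (-5)*(0)) / 2 = 0

(0, 2, 0)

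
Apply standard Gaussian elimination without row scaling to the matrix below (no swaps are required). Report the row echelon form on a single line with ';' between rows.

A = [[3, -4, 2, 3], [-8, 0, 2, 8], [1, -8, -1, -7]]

REF = [3 -4 2 3; 0 -32/3 22/3 16; 0 0 -25/4 -18]

Forward elimination:
R2 <- R2 - (-8/3)*R1:  [     0  -32/3   22/3     16 ]
R3 <- R3 - (1/3)*R1:  [     0  -20/3   -5/3     -8 ]
R3 <- R3 - (5/8)*R2:  [     0      0  -25/4    -18 ]
Row echelon form:
[ 3     -4      2    3 ]
[ 0  -32/3   22/3   16 ]
[ 0      0  -25/4  -18 ]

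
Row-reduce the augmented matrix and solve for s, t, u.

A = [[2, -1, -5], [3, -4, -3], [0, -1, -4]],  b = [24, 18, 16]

Forward elimination on [A|b]:
R2 <- R2 - (3/2)*R1:  [    0  -5/2   9/2   -18 ]
R3 <- R3 - (2/5)*R2:  [     0      0  -29/5  116/5 ]
Row echelon form:
[ 2    -1     -5  |     24 ]
[ 0  -5/2    9/2  |    -18 ]
[ 0     0  -29/5  |  116/5 ]
Back-substitution:
u = (116/5) / (-29/5) = -4
t = (-18 - (9/2)*(-4)) / (-5/2) = 0
s = (24 - (-1)*(0) - (-5)*(-4)) / 2 = 2

(2, 0, -4)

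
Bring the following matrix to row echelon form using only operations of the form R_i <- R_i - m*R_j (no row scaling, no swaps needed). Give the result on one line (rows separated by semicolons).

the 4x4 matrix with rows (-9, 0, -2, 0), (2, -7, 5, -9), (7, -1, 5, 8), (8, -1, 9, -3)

REF = [-9 0 -2 0; 0 -7 41/9 -9; 0 0 176/63 65/7; 0 0 0 -2073/88]

Forward elimination:
R2 <- R2 - (-2/9)*R1:  [    0    -7  41/9    -9 ]
R3 <- R3 - (-7/9)*R1:  [    0    -1  31/9     8 ]
R4 <- R4 - (-8/9)*R1:  [    0    -1  65/9    -3 ]
R3 <- R3 - (1/7)*R2:  [      0       0  176/63    65/7 ]
R4 <- R4 - (1/7)*R2:  [     0      0   46/7  -12/7 ]
R4 <- R4 - (207/88)*R3:  [        0         0         0  -2073/88 ]
Row echelon form:
[ -9   0      -2         0 ]
[  0  -7    41/9        -9 ]
[  0   0  176/63      65/7 ]
[  0   0       0  -2073/88 ]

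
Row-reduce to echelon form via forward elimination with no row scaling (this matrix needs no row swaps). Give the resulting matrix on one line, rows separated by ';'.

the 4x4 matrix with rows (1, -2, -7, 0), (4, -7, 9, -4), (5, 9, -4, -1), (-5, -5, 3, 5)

REF = [1 -2 -7 0; 0 1 37 -4; 0 0 -672 75; 0 0 0 755/224]

Forward elimination:
R2 <- R2 - (4)*R1:  [  0   1  37  -4 ]
R3 <- R3 - (5)*R1:  [  0  19  31  -1 ]
R4 <- R4 - (-5)*R1:  [   0  -15  -32    5 ]
R3 <- R3 - (19)*R2:  [    0     0  -672    75 ]
R4 <- R4 - (-15)*R2:  [   0    0  523  -55 ]
R4 <- R4 - (-523/672)*R3:  [       0        0        0  755/224 ]
Row echelon form:
[ 1  -2    -7        0 ]
[ 0   1    37       -4 ]
[ 0   0  -672       75 ]
[ 0   0     0  755/224 ]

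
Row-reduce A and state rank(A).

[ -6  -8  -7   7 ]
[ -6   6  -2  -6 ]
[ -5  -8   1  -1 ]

Row reduction:
R2 <- R2 - (1)*R1:  [   0   14    5  -13 ]
R3 <- R3 - (5/6)*R1:  [     0   -4/3   41/6  -41/6 ]
R3 <- R3 - (-2/21)*R2:  [       0        0   307/42  -113/14 ]
Row echelon form:
[ -6  -8      -7        7 ]
[  0  14       5      -13 ]
[  0   0  307/42  -113/14 ]
Nonzero rows / pivot columns: 3

rank(A) = 3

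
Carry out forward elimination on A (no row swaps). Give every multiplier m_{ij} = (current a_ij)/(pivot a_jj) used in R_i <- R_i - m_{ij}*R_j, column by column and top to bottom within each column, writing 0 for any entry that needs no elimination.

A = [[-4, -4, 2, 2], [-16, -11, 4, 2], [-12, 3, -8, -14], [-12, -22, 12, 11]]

multipliers: 4, 3, 3, 3, -2, 1

Forward elimination:
R2 <- R2 - (4)*R1:  [  0   5  -4  -6 ]
R3 <- R3 - (3)*R1:  [   0   15  -14  -20 ]
R4 <- R4 - (3)*R1:  [   0  -10    6    5 ]
R3 <- R3 - (3)*R2:  [  0   0  -2  -2 ]
R4 <- R4 - (-2)*R2:  [  0   0  -2  -7 ]
R4 <- R4 - (1)*R3:  [  0   0   0  -5 ]
Multipliers (in order of application): m_{21} = 4, m_{31} = 3, m_{41} = 3, m_{32} = 3, m_{42} = -2, m_{43} = 1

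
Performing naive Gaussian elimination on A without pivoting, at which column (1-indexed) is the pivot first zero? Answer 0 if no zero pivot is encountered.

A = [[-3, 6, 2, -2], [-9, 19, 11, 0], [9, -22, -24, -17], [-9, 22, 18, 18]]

Naive forward elimination:
R2 <- R2 - (3)*R1:  [ 0  1  5  6 ]
R3 <- R3 - (-3)*R1:  [   0   -4  -18  -23 ]
R4 <- R4 - (3)*R1:  [  0   4  12  24 ]
R3 <- R3 - (-4)*R2:  [ 0  0  2  1 ]
R4 <- R4 - (4)*R2:  [  0   0  -8   0 ]
R4 <- R4 - (-4)*R3:  [ 0  0  0  4 ]
All pivots nonzero; naive elimination completes without hitting a zero pivot.

first zero-pivot column = 0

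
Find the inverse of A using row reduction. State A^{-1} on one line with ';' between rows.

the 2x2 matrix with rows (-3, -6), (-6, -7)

inverse = [7/15 -2/5; -2/5 1/5]

Gauss-Jordan on [A | I]:
R1 <- (1/-3)*R1:  [    1     2  |  -1/3     0 ]
R2 <- R2 - (-6)*R1:  [  0   5  |  -2   1 ]
R2 <- (1/5)*R2:  [    0     1  |  -2/5   1/5 ]
R1 <- R1 - (2)*R2:  [    1     0  |  7/15  -2/5 ]
Right block of [I | A^{-1}] is the inverse:
[ 7/15  -2/5 ]
[ -2/5   1/5 ]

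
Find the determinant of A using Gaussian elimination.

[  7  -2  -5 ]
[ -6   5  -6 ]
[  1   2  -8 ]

det(A) = -3

Forward elimination:
R2 <- R2 - (-6/7)*R1:  [     0   23/7  -72/7 ]
R3 <- R3 - (1/7)*R1:  [     0   16/7  -51/7 ]
R3 <- R3 - (16/23)*R2:  [     0      0  -3/23 ]
Upper-triangular form:
[ 7    -2     -5 ]
[ 0  23/7  -72/7 ]
[ 0     0  -3/23 ]
det(A) = (-1)^0 * (7) * (23/7) * (-3/23) = -3  (0 row swaps -> sign +1)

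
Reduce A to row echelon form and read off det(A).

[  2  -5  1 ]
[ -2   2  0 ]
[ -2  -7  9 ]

Forward elimination:
R2 <- R2 - (-1)*R1:  [  0  -3   1 ]
R3 <- R3 - (-1)*R1:  [   0  -12   10 ]
R3 <- R3 - (4)*R2:  [ 0  0  6 ]
Upper-triangular form:
[ 2  -5  1 ]
[ 0  -3  1 ]
[ 0   0  6 ]
det(A) = (-1)^0 * (2) * (-3) * (6) = -36  (0 row swaps -> sign +1)

det(A) = -36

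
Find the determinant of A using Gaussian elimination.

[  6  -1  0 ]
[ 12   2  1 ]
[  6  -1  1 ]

det(A) = 24

Forward elimination:
R2 <- R2 - (2)*R1:  [ 0  4  1 ]
R3 <- R3 - (1)*R1:  [ 0  0  1 ]
Upper-triangular form:
[ 6  -1  0 ]
[ 0   4  1 ]
[ 0   0  1 ]
det(A) = (-1)^0 * (6) * (4) * (1) = 24  (0 row swaps -> sign +1)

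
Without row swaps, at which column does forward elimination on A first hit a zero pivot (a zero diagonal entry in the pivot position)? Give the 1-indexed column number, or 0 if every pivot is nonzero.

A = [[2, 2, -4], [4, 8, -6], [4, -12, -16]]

Naive forward elimination:
R2 <- R2 - (2)*R1:  [ 0  4  2 ]
R3 <- R3 - (2)*R1:  [   0  -16   -8 ]
R3 <- R3 - (-4)*R2:  [ 0  0  0 ]
Matrix at this point:
[ 2  2  -4 ]
[ 0  4   2 ]
[ 0  0   0 ]
Pivot entry (3,3) in the last row is zero and there are no rows below to swap with -> zero pivot in column 3 (A is singular).

first zero-pivot column = 3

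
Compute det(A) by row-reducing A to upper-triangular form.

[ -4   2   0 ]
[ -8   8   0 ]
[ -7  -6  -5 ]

Forward elimination:
R2 <- R2 - (2)*R1:  [ 0  4  0 ]
R3 <- R3 - (7/4)*R1:  [     0  -19/2     -5 ]
R3 <- R3 - (-19/8)*R2:  [  0   0  -5 ]
Upper-triangular form:
[ -4  2   0 ]
[  0  4   0 ]
[  0  0  -5 ]
det(A) = (-1)^0 * (-4) * (4) * (-5) = 80  (0 row swaps -> sign +1)

det(A) = 80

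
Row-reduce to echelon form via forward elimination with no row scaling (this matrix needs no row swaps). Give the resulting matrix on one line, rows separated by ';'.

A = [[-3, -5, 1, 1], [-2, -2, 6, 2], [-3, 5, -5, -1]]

REF = [-3 -5 1 1; 0 4/3 16/3 4/3; 0 0 -46 -12]

Forward elimination:
R2 <- R2 - (2/3)*R1:  [    0   4/3  16/3   4/3 ]
R3 <- R3 - (1)*R1:  [  0  10  -6  -2 ]
R3 <- R3 - (15/2)*R2:  [   0    0  -46  -12 ]
Row echelon form:
[ -3   -5     1    1 ]
[  0  4/3  16/3  4/3 ]
[  0    0   -46  -12 ]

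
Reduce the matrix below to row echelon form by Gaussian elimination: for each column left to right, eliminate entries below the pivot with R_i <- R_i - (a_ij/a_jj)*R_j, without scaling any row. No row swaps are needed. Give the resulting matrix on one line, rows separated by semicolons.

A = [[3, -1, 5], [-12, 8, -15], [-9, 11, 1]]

REF = [3 -1 5; 0 4 5; 0 0 6]

Forward elimination:
R2 <- R2 - (-4)*R1:  [ 0  4  5 ]
R3 <- R3 - (-3)*R1:  [  0   8  16 ]
R3 <- R3 - (2)*R2:  [ 0  0  6 ]
Row echelon form:
[ 3  -1  5 ]
[ 0   4  5 ]
[ 0   0  6 ]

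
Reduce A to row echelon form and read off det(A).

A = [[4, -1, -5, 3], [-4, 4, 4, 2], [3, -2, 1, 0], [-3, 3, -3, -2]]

Forward elimination:
R2 <- R2 - (-1)*R1:  [  0   3  -1   5 ]
R3 <- R3 - (3/4)*R1:  [    0  -5/4  19/4  -9/4 ]
R4 <- R4 - (-3/4)*R1:  [     0    9/4  -27/4    1/4 ]
R3 <- R3 - (-5/12)*R2:  [    0     0  13/3  -1/6 ]
R4 <- R4 - (3/4)*R2:  [    0     0    -6  -7/2 ]
R4 <- R4 - (-18/13)*R3:  [      0       0       0  -97/26 ]
Upper-triangular form:
[ 4  -1    -5       3 ]
[ 0   3    -1       5 ]
[ 0   0  13/3    -1/6 ]
[ 0   0     0  -97/26 ]
det(A) = (-1)^0 * (4) * (3) * (13/3) * (-97/26) = -194  (0 row swaps -> sign +1)

det(A) = -194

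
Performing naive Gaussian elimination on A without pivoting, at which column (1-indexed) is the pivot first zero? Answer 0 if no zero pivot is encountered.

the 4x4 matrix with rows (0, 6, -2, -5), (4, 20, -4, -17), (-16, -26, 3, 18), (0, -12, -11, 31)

Naive forward elimination:
Pivot entry (1,1) is zero but row 2 has 4 in column 1 -> naive elimination stops; a row interchange (e.g. R1 <-> R2) would be required here.

first zero-pivot column = 1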